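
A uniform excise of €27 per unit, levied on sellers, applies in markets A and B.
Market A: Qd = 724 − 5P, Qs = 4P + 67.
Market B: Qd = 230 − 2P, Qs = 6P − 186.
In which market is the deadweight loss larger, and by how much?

Market A: pre-tax P* = €73, Q* = 359; post-tax Q = 299; deadweight loss = €810.
Market B: pre-tax P* = €52, Q* = 126; post-tax Q = 85.5; deadweight loss = €546.75.
Difference: €810 vs €546.75 → market A is larger by €263.25.

Market A, by €263.25.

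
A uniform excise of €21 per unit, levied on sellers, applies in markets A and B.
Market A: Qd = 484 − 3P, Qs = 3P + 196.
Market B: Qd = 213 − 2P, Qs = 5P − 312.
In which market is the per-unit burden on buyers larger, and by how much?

Market A: pre-tax P* = €48, Q* = 340; post-tax Q = 308.5; per-unit burden on buyers = €10.5.
Market B: pre-tax P* = €75, Q* = 63; post-tax Q = 33; per-unit burden on buyers = €15.
Difference: €10.5 vs €15 → market B is larger by €4.5.

Market B, by €4.5.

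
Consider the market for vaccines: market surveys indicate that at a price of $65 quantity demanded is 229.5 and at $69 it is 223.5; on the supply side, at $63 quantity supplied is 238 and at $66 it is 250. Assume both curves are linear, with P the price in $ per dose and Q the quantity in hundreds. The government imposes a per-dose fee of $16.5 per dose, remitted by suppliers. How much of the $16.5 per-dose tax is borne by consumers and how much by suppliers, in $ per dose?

Demand slope: (223.5 − 229.5)/(69 − 65) = -1.5, so Qd = 327 − 1.5P.
Supply slope: (250 − 238)/(66 − 63) = 4, so Qs = 4P − 14.
Without the tax, 327 − 1.5P = 4P − 14 gives 5.5P = 341, so P* = $62 and Q* = 234.
With the tax collected from suppliers, supply shifts: Qs = 4(P − 16.5) − 14.
New equilibrium: consumers pay $74, suppliers receive $57.5, Q = 216. (Wedge: Pb − Ps = 16.5.)
Burden on consumers: $12; on suppliers: $4.5. (They sum to $16.5.)

Consumers bear $12 per dose; suppliers bear $4.5 per dose.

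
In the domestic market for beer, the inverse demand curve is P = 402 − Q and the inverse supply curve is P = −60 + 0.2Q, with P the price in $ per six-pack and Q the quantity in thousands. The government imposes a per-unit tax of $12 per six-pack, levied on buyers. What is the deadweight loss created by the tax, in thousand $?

Deadweight loss = $60 thousand.

Inverting to Q(P) form: Qd = 402 − P; Qs = 5P + 300.
Before the tax: set 402 − P = 5P + 300 → P* = $17, Q* = 385.
With the tax collected from buyers, demand (in seller-price terms) shifts: Qd = 402 − (P + 12).
New equilibrium: buyers pay $27, suppliers receive $15, Q = 375. (Wedge: Pb − Ps = 12.)
Quantity falls by |ΔQ| = |385 − 375| = 10.
DWL = ½ · t · |ΔQ| = ½ · 12 · 10 = $60.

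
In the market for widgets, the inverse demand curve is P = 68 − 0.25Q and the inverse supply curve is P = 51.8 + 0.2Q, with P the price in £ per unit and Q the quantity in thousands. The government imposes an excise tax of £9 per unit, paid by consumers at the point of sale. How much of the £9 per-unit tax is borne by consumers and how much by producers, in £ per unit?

Consumers bear £5 per unit; producers bear £4 per unit.

Inverting to Q(P) form: Qd = 272 − 4P; Qs = 5P − 259.
Without the tax, 272 − 4P = 5P − 259 gives 9P = 531, so P* = £59 and Q* = 36.
With the tax collected from consumers, demand (in seller-price terms) shifts: Qd = 272 − 4(P + 9).
New equilibrium: consumers pay £64, producers receive £55, Q = 16. (Wedge: Pb − Ps = 9.)
Burden on consumers: £5; on producers: £4. (They sum to £9.)
The less price-elastic side of the market bears the larger share of a per-unit tax.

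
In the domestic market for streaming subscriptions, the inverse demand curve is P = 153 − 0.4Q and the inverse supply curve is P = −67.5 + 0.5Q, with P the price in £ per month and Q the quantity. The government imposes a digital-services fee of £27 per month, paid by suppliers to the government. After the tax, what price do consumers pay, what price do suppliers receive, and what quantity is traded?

Consumers pay £67; suppliers receive £40; quantity = 215.

Rewrite in direct form: Qd = 382.5 − 2.5P and Qs = 2P + 135.
Without the tax, 382.5 − 2.5P = 2P + 135 gives 4.5P = 247.5, so P* = £55 and Q* = 245.
With the tax collected from suppliers, supply shifts: Qs = 2(P − 27) + 135.
New equilibrium: consumers pay £67, suppliers receive £40, Q = 215. (Wedge: Pb − Ps = 27.)
The less price-elastic side of the market bears the larger share of a per-unit tax.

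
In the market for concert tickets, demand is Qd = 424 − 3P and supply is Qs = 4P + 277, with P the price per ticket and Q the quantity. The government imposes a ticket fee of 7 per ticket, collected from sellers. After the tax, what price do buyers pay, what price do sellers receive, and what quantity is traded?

Without the tax, 424 − 3P = 4P + 277 gives 7P = 147, so P* = 21 and Q* = 361.
With the tax collected from sellers, supply shifts: Qs = 4(P − 7) + 277.
New equilibrium: buyers pay 25, sellers receive 18, Q = 349. (Wedge: Pb − Ps = 7.)
The less price-elastic side of the market bears the larger share of a per-unit tax.

Buyers pay 25; sellers receive 18; quantity = 349.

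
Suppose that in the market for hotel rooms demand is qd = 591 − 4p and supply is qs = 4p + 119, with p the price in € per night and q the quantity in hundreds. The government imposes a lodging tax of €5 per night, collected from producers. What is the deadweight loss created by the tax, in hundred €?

Deadweight loss = €25 hundred.

Without the tax, 591 − 4p = 4p + 119 gives 8p = 472, so p* = €59 and q* = 355.
With the tax collected from producers, supply shifts: qs = 4(p − 5) + 119.
New equilibrium: consumers pay €61.5, producers receive €56.5, q = 345. (Wedge: pb − ps = 5.)
Quantity falls by |ΔQ| = |355 − 345| = 10.
DWL = ½ · t · |ΔQ| = ½ · 5 · 10 = €25.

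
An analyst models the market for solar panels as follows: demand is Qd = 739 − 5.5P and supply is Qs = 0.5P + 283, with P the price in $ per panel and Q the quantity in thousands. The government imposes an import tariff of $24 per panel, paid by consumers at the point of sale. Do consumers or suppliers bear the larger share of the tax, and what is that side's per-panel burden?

Suppliers bear the larger share: $22 per panel.

Before the tax: set 739 − 5.5P = 0.5P + 283 → P* = $76, Q* = 321.
With the tax collected from consumers, demand (in seller-price terms) shifts: Qd = 739 − 5.5(P + 24).
New equilibrium: consumers pay $78, suppliers receive $54, Q = 310. (Wedge: Pb − Ps = 24.)
Per-panel burden: consumers $2, suppliers $22.
Suppliers take the larger share because supply is less price-elastic here (demand slope 5.5 vs supply slope 0.5).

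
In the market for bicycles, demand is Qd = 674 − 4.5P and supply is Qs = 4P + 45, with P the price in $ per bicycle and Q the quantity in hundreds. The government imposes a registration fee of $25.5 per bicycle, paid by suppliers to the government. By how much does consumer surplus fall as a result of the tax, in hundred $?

Before the tax: set 674 − 4.5P = 4P + 45 → P* = $74, Q* = 341.
With the tax collected from suppliers, supply shifts: Qs = 4(P − 25.5) + 45.
New equilibrium: buyers pay $86, suppliers receive $60.5, Q = 287. (Wedge: Pb − Ps = 25.5.)
ΔCS is the trapezoid between Q = 287 and Q = 341 of height $12: ½ · (341 + 287) · 12 = $3768.

Consumer surplus falls by $3768 hundred.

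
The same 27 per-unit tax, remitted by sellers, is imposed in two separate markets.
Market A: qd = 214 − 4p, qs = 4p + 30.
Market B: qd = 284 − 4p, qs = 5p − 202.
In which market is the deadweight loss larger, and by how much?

Market A: pre-tax p* = 23, q* = 122; post-tax q = 68; deadweight loss = 729.
Market B: pre-tax p* = 54, q* = 68; post-tax q = 8; deadweight loss = 810.
Difference: 729 vs 810 → market B is larger by 81.

Market B, by 81.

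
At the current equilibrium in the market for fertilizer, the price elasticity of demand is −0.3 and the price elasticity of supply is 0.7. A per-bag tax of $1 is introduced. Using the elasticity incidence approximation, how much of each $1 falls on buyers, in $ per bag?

Buyers bear ≈ $0.7 per bag.

Incidence ratio: buyers' share ≈ εs / (εs + |εd|) = 0.7 / (0.7 + 0.3) = 0.7.
So buyers bear ≈ 0.7 × $1 = $0.7; producers bear $0.3.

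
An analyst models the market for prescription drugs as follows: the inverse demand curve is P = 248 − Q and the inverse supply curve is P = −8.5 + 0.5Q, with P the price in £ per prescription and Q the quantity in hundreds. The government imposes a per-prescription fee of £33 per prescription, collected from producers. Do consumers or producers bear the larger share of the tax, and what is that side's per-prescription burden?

Rewrite in direct form: Qd = 248 − P and Qs = 2P + 17.
Before the tax: set 248 − P = 2P + 17 → P* = £77, Q* = 171.
With the tax collected from producers, supply shifts: Qs = 2(P − 33) + 17.
New equilibrium: consumers pay £99, producers receive £66, Q = 149. (Wedge: Pb − Ps = 33.)
Per-prescription burden: consumers £22, producers £11.
Consumers take the larger share because demand is less price-elastic here (demand slope 1 vs supply slope 2).
The less price-elastic side of the market bears the larger share of a per-unit tax.

Consumers bear the larger share: £22 per prescription.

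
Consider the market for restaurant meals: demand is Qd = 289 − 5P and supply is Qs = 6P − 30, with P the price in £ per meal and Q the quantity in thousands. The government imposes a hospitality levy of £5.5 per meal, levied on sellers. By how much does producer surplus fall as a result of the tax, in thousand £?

Before the tax: set 289 − 5P = 6P − 30 → P* = £29, Q* = 144.
With the tax collected from sellers, supply shifts: Qs = 6(P − 5.5) − 30.
New equilibrium: buyers pay £32, sellers receive £26.5, Q = 129. (Wedge: Pb − Ps = 5.5.)
ΔPS is the trapezoid between Q = 129 and Q = 144 of height £2.5: ½ · (144 + 129) · 2.5 = £341.25.

Producer surplus falls by £341.25 thousand.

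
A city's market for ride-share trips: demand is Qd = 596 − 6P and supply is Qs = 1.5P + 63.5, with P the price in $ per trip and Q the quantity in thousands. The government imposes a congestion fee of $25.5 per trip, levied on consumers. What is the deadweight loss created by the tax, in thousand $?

Deadweight loss = $390.15 thousand.

Before the tax: set 596 − 6P = 1.5P + 63.5 → P* = $71, Q* = 170.
With the tax collected from consumers, demand (in seller-price terms) shifts: Qd = 596 − 6(P + 25.5).
Solving gives Q = 139.4 with consumers paying $76.1 and sellers receiving $50.6 (the $25.5 wedge).
Quantity falls by |ΔQ| = |170 − 139.4| = 30.6.
DWL = ½ · t · |ΔQ| = ½ · 25.5 · 30.6 = $390.15.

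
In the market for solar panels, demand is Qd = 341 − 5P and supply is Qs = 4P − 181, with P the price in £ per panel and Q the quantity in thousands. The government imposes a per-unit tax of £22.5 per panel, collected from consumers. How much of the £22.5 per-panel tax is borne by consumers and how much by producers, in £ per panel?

Consumers bear £10 per panel; producers bear £12.5 per panel.

Without the tax, 341 − 5P = 4P − 181 gives 9P = 522, so P* = £58 and Q* = 51.
With the tax collected from consumers, demand (in seller-price terms) shifts: Qd = 341 − 5(P + 22.5).
New equilibrium: consumers pay £68, producers receive £45.5, Q = 1. (Wedge: Pb − Ps = 22.5.)
Burden on consumers: £10; on producers: £12.5. (They sum to £22.5.)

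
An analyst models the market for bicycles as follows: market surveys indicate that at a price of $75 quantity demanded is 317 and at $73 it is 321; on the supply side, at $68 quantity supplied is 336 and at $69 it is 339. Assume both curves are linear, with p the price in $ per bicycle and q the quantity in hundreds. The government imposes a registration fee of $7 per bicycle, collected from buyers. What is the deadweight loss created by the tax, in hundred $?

Demand slope: (321 − 317)/(73 − 75) = -2, so qd = 467 − 2p.
Supply slope: (339 − 336)/(69 − 68) = 3, so qs = 3p + 132.
Before the tax: set 467 − 2p = 3p + 132 → p* = $67, q* = 333.
With the tax collected from buyers, demand (in seller-price terms) shifts: qd = 467 − 2(p + 7).
Solving gives q = 324.6 with buyers paying $71.2 and producers receiving $64.2 (the $7 wedge).
Quantity falls by |ΔQ| = |333 − 324.6| = 8.4.
DWL = ½ · t · |ΔQ| = ½ · 7 · 8.4 = $29.4.

Deadweight loss = $29.4 hundred.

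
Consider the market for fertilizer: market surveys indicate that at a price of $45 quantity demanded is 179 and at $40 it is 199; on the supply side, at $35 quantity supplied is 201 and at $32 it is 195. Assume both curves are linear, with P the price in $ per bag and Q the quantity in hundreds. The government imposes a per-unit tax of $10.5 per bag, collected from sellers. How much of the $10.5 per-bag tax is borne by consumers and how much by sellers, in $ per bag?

Consumers bear $3.5 per bag; sellers bear $7 per bag.

Demand slope: (199 − 179)/(40 − 45) = -4, so Qd = 359 − 4P.
Supply slope: (195 − 201)/(32 − 35) = 2, so Qs = 2P + 131.
Before the tax: set 359 − 4P = 2P + 131 → P* = $38, Q* = 207.
With the tax collected from sellers, supply shifts: Qs = 2(P − 10.5) + 131.
Solving gives Q = 193 with consumers paying $41.5 and sellers receiving $31 (the $10.5 wedge).
Burden on consumers: $3.5; on sellers: $7. (They sum to $10.5.)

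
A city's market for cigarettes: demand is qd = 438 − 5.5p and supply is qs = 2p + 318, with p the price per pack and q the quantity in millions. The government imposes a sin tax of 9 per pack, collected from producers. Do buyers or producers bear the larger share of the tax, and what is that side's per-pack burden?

Without the tax, 438 − 5.5p = 2p + 318 gives 7.5p = 120, so p* = 16 and q* = 350.
With the tax collected from producers, supply shifts: qs = 2(p − 9) + 318.
New equilibrium: buyers pay 18.4, producers receive 9.4, q = 336.8. (Wedge: pb − ps = 9.)
Per-pack burden: buyers 2.4, producers 6.6.
Producers take the larger share because supply is less price-elastic here (demand slope 5.5 vs supply slope 2).

Producers bear the larger share: 6.6 per pack.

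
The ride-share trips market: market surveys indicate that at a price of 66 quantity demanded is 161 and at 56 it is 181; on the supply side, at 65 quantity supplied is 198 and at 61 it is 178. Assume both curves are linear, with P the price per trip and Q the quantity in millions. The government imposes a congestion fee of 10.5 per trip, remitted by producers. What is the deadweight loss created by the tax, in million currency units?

Deadweight loss = 78.75 million.

Demand slope: (181 − 161)/(56 − 66) = -2, so Qd = 293 − 2P.
Supply slope: (178 − 198)/(61 − 65) = 5, so Qs = 5P − 127.
Before the tax: set 293 − 2P = 5P − 127 → P* = 60, Q* = 173.
With the tax collected from producers, supply shifts: Qs = 5(P − 10.5) − 127.
Solving gives Q = 158 with buyers paying 67.5 and producers receiving 57 (the 10.5 wedge).
Quantity falls by |ΔQ| = |173 − 158| = 15.
DWL = ½ · t · |ΔQ| = ½ · 10.5 · 15 = 78.75.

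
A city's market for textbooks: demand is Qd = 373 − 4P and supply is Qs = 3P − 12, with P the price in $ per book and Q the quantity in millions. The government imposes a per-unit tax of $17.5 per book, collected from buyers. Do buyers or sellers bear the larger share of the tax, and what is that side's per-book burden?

Sellers bear the larger share: $10 per book.

Without the tax, 373 − 4P = 3P − 12 gives 7P = 385, so P* = $55 and Q* = 153.
With the tax collected from buyers, demand (in seller-price terms) shifts: Qd = 373 − 4(P + 17.5).
Solving gives Q = 123 with buyers paying $62.5 and sellers receiving $45 (the $17.5 wedge).
Per-book burden: buyers $7.5, sellers $10.
Sellers take the larger share because supply is less price-elastic here (demand slope 4 vs supply slope 3).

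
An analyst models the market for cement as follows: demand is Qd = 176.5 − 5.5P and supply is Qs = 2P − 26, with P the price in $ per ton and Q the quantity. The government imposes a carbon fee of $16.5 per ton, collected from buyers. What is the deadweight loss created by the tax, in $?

Before the tax: set 176.5 − 5.5P = 2P − 26 → P* = $27, Q* = 28.
With the tax collected from buyers, demand (in seller-price terms) shifts: Qd = 176.5 − 5.5(P + 16.5).
Solving gives Q = 3.8 with buyers paying $31.4 and sellers receiving $14.9 (the $16.5 wedge).
Quantity falls by |ΔQ| = |28 − 3.8| = 24.2.
DWL = ½ · t · |ΔQ| = ½ · 16.5 · 24.2 = $199.65.

Deadweight loss = $199.65.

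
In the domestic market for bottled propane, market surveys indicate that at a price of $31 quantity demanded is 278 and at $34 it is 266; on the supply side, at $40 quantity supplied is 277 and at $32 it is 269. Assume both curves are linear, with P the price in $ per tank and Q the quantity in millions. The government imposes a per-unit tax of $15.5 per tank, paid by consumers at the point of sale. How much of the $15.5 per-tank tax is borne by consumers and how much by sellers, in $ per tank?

Demand slope: (266 − 278)/(34 − 31) = -4, so Qd = 402 − 4P.
Supply slope: (269 − 277)/(32 − 40) = 1, so Qs = P + 237.
Without the tax, 402 − 4P = P + 237 gives 5P = 165, so P* = $33 and Q* = 270.
With the tax collected from consumers, demand (in seller-price terms) shifts: Qd = 402 − 4(P + 15.5).
New equilibrium: consumers pay $36.1, sellers receive $20.6, Q = 257.6. (Wedge: Pb − Ps = 15.5.)
Burden on consumers: $3.1; on sellers: $12.4. (They sum to $15.5.)

Consumers bear $3.1 per tank; sellers bear $12.4 per tank.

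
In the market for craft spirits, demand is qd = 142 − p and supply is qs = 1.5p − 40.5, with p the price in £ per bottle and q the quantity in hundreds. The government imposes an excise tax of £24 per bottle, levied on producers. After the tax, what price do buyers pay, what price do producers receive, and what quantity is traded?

Buyers pay £87.4; producers receive £63.4; quantity = 54.6.

Without the tax, 142 − p = 1.5p − 40.5 gives 2.5p = 182.5, so p* = £73 and q* = 69.
With the tax collected from producers, supply shifts: qs = 1.5(p − 24) − 40.5.
Solving gives q = 54.6 with buyers paying £87.4 and producers receiving £63.4 (the £24 wedge).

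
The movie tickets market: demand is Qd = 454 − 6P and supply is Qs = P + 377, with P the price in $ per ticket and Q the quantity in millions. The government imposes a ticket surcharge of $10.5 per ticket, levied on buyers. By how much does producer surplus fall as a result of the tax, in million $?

Before the tax: set 454 − 6P = P + 377 → P* = $11, Q* = 388.
With the tax collected from buyers, demand (in seller-price terms) shifts: Qd = 454 − 6(P + 10.5).
New equilibrium: buyers pay $12.5, producers receive $2, Q = 379. (Wedge: Pb − Ps = 10.5.)
ΔPS is the trapezoid between Q = 379 and Q = 388 of height $9: ½ · (388 + 379) · 9 = $3451.5.

Producer surplus falls by $3451.5 million.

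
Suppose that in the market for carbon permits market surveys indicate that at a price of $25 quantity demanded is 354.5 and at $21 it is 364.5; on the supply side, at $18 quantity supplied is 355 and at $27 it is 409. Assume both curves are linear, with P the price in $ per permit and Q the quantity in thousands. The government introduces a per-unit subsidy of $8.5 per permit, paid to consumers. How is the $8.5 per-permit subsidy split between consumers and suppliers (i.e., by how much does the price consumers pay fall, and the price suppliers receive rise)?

Consumers gain $6 per permit; suppliers gain $2.5 per permit.

Demand slope: (364.5 − 354.5)/(21 − 25) = -2.5, so Qd = 417 − 2.5P.
Supply slope: (409 − 355)/(27 − 18) = 6, so Qs = 6P + 247.
Without the subsidy, 417 − 2.5P = 6P + 247 gives 8.5P = 170, so P* = $20 and Q* = 367.
With a per-unit subsidy paid to consumers, each effectively pays P − 8.5, so demand becomes Qd = 417 − 2.5(P − 8.5).
Solving gives Q = 382 with consumers paying $14 and suppliers receiving $22.5 (the $8.5 wedge).
Gain to consumers: $6; to suppliers: $2.5. (They sum to $8.5.)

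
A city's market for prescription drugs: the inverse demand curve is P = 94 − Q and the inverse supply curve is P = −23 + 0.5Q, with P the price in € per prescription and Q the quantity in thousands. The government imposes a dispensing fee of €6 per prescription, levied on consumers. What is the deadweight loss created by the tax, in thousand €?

Deadweight loss = €12 thousand.

Inverting to Q(P) form: Qd = 94 − P; Qs = 2P + 46.
Without the tax, 94 − P = 2P + 46 gives 3P = 48, so P* = €16 and Q* = 78.
With the tax collected from consumers, demand (in seller-price terms) shifts: Qd = 94 − (P + 6).
New equilibrium: consumers pay €20, producers receive €14, Q = 74. (Wedge: Pb − Ps = 6.)
Quantity falls by |ΔQ| = |78 − 74| = 4.
DWL = ½ · t · |ΔQ| = ½ · 6 · 4 = €12.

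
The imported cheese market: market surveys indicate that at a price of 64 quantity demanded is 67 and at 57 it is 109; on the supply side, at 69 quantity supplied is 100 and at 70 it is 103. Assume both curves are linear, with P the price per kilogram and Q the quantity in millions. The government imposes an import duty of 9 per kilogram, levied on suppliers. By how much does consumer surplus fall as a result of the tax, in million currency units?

Demand slope: (109 − 67)/(57 − 64) = -6, so Qd = 451 − 6P.
Supply slope: (103 − 100)/(70 − 69) = 3, so Qs = 3P − 107.
Without the tax, 451 − 6P = 3P − 107 gives 9P = 558, so P* = 62 and Q* = 79.
With the tax collected from suppliers, supply shifts: Qs = 3(P − 9) − 107.
New equilibrium: buyers pay 65, suppliers receive 56, Q = 61. (Wedge: Pb − Ps = 9.)
ΔCS is the trapezoid between Q = 61 and Q = 79 of height 3: ½ · (79 + 61) · 3 = 210.

Consumer surplus falls by 210 million.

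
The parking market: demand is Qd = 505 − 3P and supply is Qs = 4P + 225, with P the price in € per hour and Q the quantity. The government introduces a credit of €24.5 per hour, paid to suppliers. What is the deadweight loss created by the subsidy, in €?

Deadweight loss = €514.5.

Before the subsidy: set 505 − 3P = 4P + 225 → P* = €40, Q* = 385.
With a per-unit subsidy paid to suppliers, each receives P + 24.5 per unit sold, so supply becomes Qs = 4(P + 24.5) + 225.
Solving gives Q = 427 with buyers paying €26 and suppliers receiving €50.5 (the €24.5 wedge).
Quantity rises by |ΔQ| = |385 − 427| = 42.
DWL = ½ · t · |ΔQ| = ½ · 24.5 · 42 = €514.5.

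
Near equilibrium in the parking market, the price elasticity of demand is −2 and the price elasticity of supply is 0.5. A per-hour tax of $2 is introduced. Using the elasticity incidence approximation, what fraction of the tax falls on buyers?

Incidence ratio: buyers' share ≈ εs / (εs + |εd|) = 0.5 / (0.5 + 2) = 0.2.
Supply is the less elastic side, so buyers bear the smaller share.

Buyers' share ≈ 0.2.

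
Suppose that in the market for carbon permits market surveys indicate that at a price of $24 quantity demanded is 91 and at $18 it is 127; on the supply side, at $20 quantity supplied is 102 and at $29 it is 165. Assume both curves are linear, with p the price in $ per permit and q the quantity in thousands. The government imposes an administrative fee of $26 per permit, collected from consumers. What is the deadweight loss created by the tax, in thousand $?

Demand slope: (127 − 91)/(18 − 24) = -6, so qd = 235 − 6p.
Supply slope: (165 − 102)/(29 − 20) = 7, so qs = 7p − 38.
Before the tax: set 235 − 6p = 7p − 38 → p* = $21, q* = 109.
With the tax collected from consumers, demand (in seller-price terms) shifts: qd = 235 − 6(p + 26).
Solving gives q = 25 with consumers paying $35 and sellers receiving $9 (the $26 wedge).
Quantity falls by |ΔQ| = |109 − 25| = 84.
DWL = ½ · t · |ΔQ| = ½ · 26 · 84 = $1092.

Deadweight loss = $1092 thousand.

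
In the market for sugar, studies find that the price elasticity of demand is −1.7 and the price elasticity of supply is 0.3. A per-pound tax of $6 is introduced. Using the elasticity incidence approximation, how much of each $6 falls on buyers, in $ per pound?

Buyers bear ≈ $0.9 per pound.

Incidence ratio: buyers' share ≈ εs / (εs + |εd|) = 0.3 / (0.3 + 1.7) = 0.15.
So buyers bear ≈ 0.15 × $6 = $0.9; suppliers bear $5.1.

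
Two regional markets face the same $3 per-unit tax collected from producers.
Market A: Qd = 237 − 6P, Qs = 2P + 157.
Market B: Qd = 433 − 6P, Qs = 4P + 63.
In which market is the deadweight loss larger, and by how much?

Market B, by $4.05.

Market A: pre-tax P* = $10, Q* = 177; post-tax Q = 172.5; deadweight loss = $6.75.
Market B: pre-tax P* = $37, Q* = 211; post-tax Q = 203.8; deadweight loss = $10.8.
Difference: $6.75 vs $10.8 → market B is larger by $4.05.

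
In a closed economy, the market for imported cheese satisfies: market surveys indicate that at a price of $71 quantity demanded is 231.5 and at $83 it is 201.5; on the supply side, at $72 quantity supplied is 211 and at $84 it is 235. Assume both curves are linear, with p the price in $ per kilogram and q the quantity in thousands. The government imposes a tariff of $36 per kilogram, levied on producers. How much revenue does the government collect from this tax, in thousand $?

Tax revenue = $6444 thousand.

Demand slope: (201.5 − 231.5)/(83 − 71) = -2.5, so qd = 409 − 2.5p.
Supply slope: (235 − 211)/(84 − 72) = 2, so qs = 2p + 67.
Before the tax: set 409 − 2.5p = 2p + 67 → p* = $76, q* = 219.
With the tax collected from producers, supply shifts: qs = 2(p − 36) + 67.
Solving gives q = 179 with consumers paying $92 and producers receiving $56 (the $36 wedge).
Revenue = t · Q = 36 · 179 = $6444.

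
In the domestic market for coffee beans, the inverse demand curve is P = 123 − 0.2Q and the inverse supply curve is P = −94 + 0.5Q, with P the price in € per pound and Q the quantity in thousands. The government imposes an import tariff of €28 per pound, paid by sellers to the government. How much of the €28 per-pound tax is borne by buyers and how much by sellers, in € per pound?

Buyers bear €8 per pound; sellers bear €20 per pound.

Inverting to Q(P) form: Qd = 615 − 5P; Qs = 2P + 188.
Without the tax, 615 − 5P = 2P + 188 gives 7P = 427, so P* = €61 and Q* = 310.
With the tax collected from sellers, supply shifts: Qs = 2(P − 28) + 188.
Solving gives Q = 270 with buyers paying €69 and sellers receiving €41 (the €28 wedge).
Burden on buyers: €8; on sellers: €20. (They sum to €28.)
The less price-elastic side of the market bears the larger share of a per-unit tax.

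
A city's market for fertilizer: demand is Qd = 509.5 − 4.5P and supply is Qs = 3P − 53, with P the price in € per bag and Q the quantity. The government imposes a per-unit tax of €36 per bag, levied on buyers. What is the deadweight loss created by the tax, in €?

Before the tax: set 509.5 − 4.5P = 3P − 53 → P* = €75, Q* = 172.
With the tax collected from buyers, demand (in seller-price terms) shifts: Qd = 509.5 − 4.5(P + 36).
Solving gives Q = 107.2 with buyers paying €89.4 and sellers receiving €53.4 (the €36 wedge).
Quantity falls by |ΔQ| = |172 − 107.2| = 64.8.
DWL = ½ · t · |ΔQ| = ½ · 36 · 64.8 = €1166.4.

Deadweight loss = €1166.4.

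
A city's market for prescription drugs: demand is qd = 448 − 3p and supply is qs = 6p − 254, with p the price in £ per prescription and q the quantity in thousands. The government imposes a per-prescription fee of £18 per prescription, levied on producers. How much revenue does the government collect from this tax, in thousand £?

Without the tax, 448 − 3p = 6p − 254 gives 9p = 702, so p* = £78 and q* = 214.
With the tax collected from producers, supply shifts: qs = 6(p − 18) − 254.
New equilibrium: buyers pay £90, producers receive £72, q = 178. (Wedge: pb − ps = 18.)
Revenue = t · Q = 18 · 178 = £3204.

Tax revenue = £3204 thousand.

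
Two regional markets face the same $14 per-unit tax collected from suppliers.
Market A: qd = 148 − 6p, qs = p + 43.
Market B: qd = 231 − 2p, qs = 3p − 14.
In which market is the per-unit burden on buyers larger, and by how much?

Market B, by $6.4.

Market A: pre-tax p* = $15, q* = 58; post-tax q = 46; per-unit burden on buyers = $2.
Market B: pre-tax p* = $49, q* = 133; post-tax q = 116.2; per-unit burden on buyers = $8.4.
Difference: $2 vs $8.4 → market B is larger by $6.4.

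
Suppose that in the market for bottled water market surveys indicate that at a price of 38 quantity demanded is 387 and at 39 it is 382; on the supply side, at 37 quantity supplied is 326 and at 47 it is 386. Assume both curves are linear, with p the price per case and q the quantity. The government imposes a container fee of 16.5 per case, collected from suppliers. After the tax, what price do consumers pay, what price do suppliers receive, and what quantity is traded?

Consumers pay 52; suppliers receive 35.5; quantity = 317.

Demand slope: (382 − 387)/(39 − 38) = -5, so qd = 577 − 5p.
Supply slope: (386 − 326)/(47 − 37) = 6, so qs = 6p + 104.
Without the tax, 577 − 5p = 6p + 104 gives 11p = 473, so p* = 43 and q* = 362.
With the tax collected from suppliers, supply shifts: qs = 6(p − 16.5) + 104.
New equilibrium: consumers pay 52, suppliers receive 35.5, q = 317. (Wedge: pb − ps = 16.5.)
The less price-elastic side of the market bears the larger share of a per-unit tax.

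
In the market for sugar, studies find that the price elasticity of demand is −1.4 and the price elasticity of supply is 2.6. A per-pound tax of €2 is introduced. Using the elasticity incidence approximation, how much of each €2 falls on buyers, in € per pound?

Incidence ratio: buyers' share ≈ εs / (εs + |εd|) = 2.6 / (2.6 + 1.4) = 0.65.
So buyers bear ≈ 0.65 × €2 = €1.3; producers bear €0.7.

Buyers bear ≈ €1.3 per pound.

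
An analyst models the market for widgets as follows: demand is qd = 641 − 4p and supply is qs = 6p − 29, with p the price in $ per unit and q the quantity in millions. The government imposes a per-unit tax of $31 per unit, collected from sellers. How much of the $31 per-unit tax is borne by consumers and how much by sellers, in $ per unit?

Without the tax, 641 − 4p = 6p − 29 gives 10p = 670, so p* = $67 and q* = 373.
With the tax collected from sellers, supply shifts: qs = 6(p − 31) − 29.
New equilibrium: consumers pay $85.6, sellers receive $54.6, q = 298.6. (Wedge: pb − ps = 31.)
Burden on consumers: $18.6; on sellers: $12.4. (They sum to $31.)
The less price-elastic side of the market bears the larger share of a per-unit tax.

Consumers bear $18.6 per unit; sellers bear $12.4 per unit.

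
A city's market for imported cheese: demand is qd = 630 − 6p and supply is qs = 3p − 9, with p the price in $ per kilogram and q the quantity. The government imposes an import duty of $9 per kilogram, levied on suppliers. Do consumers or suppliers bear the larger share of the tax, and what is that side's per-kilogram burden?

Without the tax, 630 − 6p = 3p − 9 gives 9p = 639, so p* = $71 and q* = 204.
With the tax collected from suppliers, supply shifts: qs = 3(p − 9) − 9.
Solving gives q = 186 with consumers paying $74 and suppliers receiving $65 (the $9 wedge).
Per-kilogram burden: consumers $3, suppliers $6.
Suppliers take the larger share because supply is less price-elastic here (demand slope 6 vs supply slope 3).
The less price-elastic side of the market bears the larger share of a per-unit tax.

Suppliers bear the larger share: $6 per kilogram.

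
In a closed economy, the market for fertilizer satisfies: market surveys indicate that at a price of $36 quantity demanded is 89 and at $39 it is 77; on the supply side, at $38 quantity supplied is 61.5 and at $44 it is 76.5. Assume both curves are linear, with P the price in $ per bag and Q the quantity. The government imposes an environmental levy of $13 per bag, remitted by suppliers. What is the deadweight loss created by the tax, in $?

Deadweight loss = $130.

Demand slope: (77 − 89)/(39 − 36) = -4, so Qd = 233 − 4P.
Supply slope: (76.5 − 61.5)/(44 − 38) = 2.5, so Qs = 2.5P − 33.5.
Before the tax: set 233 − 4P = 2.5P − 33.5 → P* = $41, Q* = 69.
With the tax collected from suppliers, supply shifts: Qs = 2.5(P − 13) − 33.5.
Solving gives Q = 49 with consumers paying $46 and suppliers receiving $33 (the $13 wedge).
Quantity falls by |ΔQ| = |69 − 49| = 20.
DWL = ½ · t · |ΔQ| = ½ · 13 · 20 = $130.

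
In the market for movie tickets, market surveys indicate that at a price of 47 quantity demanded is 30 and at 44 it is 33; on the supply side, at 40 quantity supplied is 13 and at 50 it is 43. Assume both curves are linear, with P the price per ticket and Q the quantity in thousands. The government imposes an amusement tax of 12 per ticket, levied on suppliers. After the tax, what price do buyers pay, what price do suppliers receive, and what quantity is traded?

Demand slope: (33 − 30)/(44 − 47) = -1, so Qd = 77 − P.
Supply slope: (43 − 13)/(50 − 40) = 3, so Qs = 3P − 107.
Before the tax: set 77 − P = 3P − 107 → P* = 46, Q* = 31.
With the tax collected from suppliers, supply shifts: Qs = 3(P − 12) − 107.
Solving gives Q = 22 with buyers paying 55 and suppliers receiving 43 (the 12 wedge).
The less price-elastic side of the market bears the larger share of a per-unit tax.

Buyers pay 55; suppliers receive 43; quantity = 22.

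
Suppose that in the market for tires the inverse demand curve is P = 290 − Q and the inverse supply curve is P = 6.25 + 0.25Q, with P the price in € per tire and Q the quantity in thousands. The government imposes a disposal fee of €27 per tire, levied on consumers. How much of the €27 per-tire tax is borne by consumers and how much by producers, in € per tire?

Consumers bear €21.6 per tire; producers bear €5.4 per tire.

Inverting to Q(P) form: Qd = 290 − P; Qs = 4P − 25.
Before the tax: set 290 − P = 4P − 25 → P* = €63, Q* = 227.
With the tax collected from consumers, demand (in seller-price terms) shifts: Qd = 290 − (P + 27).
Solving gives Q = 205.4 with consumers paying €84.6 and producers receiving €57.6 (the €27 wedge).
Burden on consumers: €21.6; on producers: €5.4. (They sum to €27.)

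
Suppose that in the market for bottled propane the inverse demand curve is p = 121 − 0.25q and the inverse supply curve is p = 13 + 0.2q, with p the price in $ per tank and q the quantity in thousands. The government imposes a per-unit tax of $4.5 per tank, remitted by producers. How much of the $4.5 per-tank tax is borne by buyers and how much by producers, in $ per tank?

Inverting to q(p) form: qd = 484 − 4p; qs = 5p − 65.
Without the tax, 484 − 4p = 5p − 65 gives 9p = 549, so p* = $61 and q* = 240.
With the tax collected from producers, supply shifts: qs = 5(p − 4.5) − 65.
Solving gives q = 230 with buyers paying $63.5 and producers receiving $59 (the $4.5 wedge).
Burden on buyers: $2.5; on producers: $2. (They sum to $4.5.)
The less price-elastic side of the market bears the larger share of a per-unit tax.

Buyers bear $2.5 per tank; producers bear $2 per tank.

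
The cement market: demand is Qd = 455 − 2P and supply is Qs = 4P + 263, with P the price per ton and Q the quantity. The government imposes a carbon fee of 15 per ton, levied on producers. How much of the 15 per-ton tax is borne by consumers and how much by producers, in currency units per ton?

Consumers bear 10 per ton; producers bear 5 per ton.

Before the tax: set 455 − 2P = 4P + 263 → P* = 32, Q* = 391.
With the tax collected from producers, supply shifts: Qs = 4(P − 15) + 263.
New equilibrium: consumers pay 42, producers receive 27, Q = 371. (Wedge: Pb − Ps = 15.)
Burden on consumers: 10; on producers: 5. (They sum to 15.)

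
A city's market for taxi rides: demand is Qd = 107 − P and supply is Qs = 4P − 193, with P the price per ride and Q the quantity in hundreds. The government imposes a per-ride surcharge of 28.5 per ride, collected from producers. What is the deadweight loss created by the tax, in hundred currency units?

Without the tax, 107 − P = 4P − 193 gives 5P = 300, so P* = 60 and Q* = 47.
With the tax collected from producers, supply shifts: Qs = 4(P − 28.5) − 193.
Solving gives Q = 24.2 with consumers paying 82.8 and producers receiving 54.3 (the 28.5 wedge).
Quantity falls by |ΔQ| = |47 − 24.2| = 22.8.
DWL = ½ · t · |ΔQ| = ½ · 28.5 · 22.8 = 324.9.

Deadweight loss = 324.9 hundred.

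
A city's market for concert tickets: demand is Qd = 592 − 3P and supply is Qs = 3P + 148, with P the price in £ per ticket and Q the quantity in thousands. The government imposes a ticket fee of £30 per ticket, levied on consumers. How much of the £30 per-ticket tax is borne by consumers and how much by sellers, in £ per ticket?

Consumers bear £15 per ticket; sellers bear £15 per ticket.

Without the tax, 592 − 3P = 3P + 148 gives 6P = 444, so P* = £74 and Q* = 370.
With the tax collected from consumers, demand (in seller-price terms) shifts: Qd = 592 − 3(P + 30).
New equilibrium: consumers pay £89, sellers receive £59, Q = 325. (Wedge: Pb − Ps = 30.)
Burden on consumers: £15; on sellers: £15. (They sum to £30.)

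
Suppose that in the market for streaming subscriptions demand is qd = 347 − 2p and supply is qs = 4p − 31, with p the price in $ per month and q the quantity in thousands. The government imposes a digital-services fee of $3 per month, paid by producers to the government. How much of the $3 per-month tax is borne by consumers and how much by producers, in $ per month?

Consumers bear $2 per month; producers bear $1 per month.

Without the tax, 347 − 2p = 4p − 31 gives 6p = 378, so p* = $63 and q* = 221.
With the tax collected from producers, supply shifts: qs = 4(p − 3) − 31.
Solving gives q = 217 with consumers paying $65 and producers receiving $62 (the $3 wedge).
Burden on consumers: $2; on producers: $1. (They sum to $3.)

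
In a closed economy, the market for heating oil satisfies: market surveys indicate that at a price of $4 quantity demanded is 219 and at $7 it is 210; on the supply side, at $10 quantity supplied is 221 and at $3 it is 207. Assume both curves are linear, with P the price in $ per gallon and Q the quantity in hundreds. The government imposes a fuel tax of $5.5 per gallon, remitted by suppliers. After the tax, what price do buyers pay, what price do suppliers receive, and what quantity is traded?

Buyers pay $8.2; suppliers receive $2.7; quantity = 206.4.

Demand slope: (210 − 219)/(7 − 4) = -3, so Qd = 231 − 3P.
Supply slope: (207 − 221)/(3 − 10) = 2, so Qs = 2P + 201.
Without the tax, 231 − 3P = 2P + 201 gives 5P = 30, so P* = $6 and Q* = 213.
With the tax collected from suppliers, supply shifts: Qs = 2(P − 5.5) + 201.
New equilibrium: buyers pay $8.2, suppliers receive $2.7, Q = 206.4. (Wedge: Pb − Ps = 5.5.)
The less price-elastic side of the market bears the larger share of a per-unit tax.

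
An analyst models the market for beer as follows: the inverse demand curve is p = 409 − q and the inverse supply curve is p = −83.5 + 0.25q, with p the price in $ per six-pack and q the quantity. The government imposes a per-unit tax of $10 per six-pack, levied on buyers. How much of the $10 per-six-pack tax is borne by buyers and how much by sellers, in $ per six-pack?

Inverting to q(p) form: qd = 409 − p; qs = 4p + 334.
Without the tax, 409 − p = 4p + 334 gives 5p = 75, so p* = $15 and q* = 394.
With the tax collected from buyers, demand (in seller-price terms) shifts: qd = 409 − (p + 10).
New equilibrium: buyers pay $23, sellers receive $13, q = 386. (Wedge: pb − ps = 10.)
Burden on buyers: $8; on sellers: $2. (They sum to $10.)

Buyers bear $8 per six-pack; sellers bear $2 per six-pack.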